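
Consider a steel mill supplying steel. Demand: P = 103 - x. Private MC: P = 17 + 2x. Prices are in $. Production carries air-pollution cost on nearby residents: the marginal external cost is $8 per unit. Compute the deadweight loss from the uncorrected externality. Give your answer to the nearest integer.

DWL = $11

Market equilibrium (private): 17 + 2x = 103 - x → x_m = 28.6667.
Social marginal cost = private MC + MEC = 25 + 2x.
Set SMC = demand: 25 + 2x = 103 - x → x* = 26.0000.
The loss is the area between SMC and demand from x* to x_m; with linear curves that's a triangle of height MEC(x_m).
DWL = ½ × 2.6667 × 8.0000 = 10.6668.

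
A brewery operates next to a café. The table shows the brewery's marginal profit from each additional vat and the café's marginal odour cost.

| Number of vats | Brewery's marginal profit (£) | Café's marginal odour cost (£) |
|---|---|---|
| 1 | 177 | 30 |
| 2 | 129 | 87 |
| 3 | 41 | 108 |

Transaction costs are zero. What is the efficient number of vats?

Bargaining reaches the level where marginal profit last exceeds marginal odour cost.
That holds through level 2 (129 ≥ 87) but not at 3 (41 < 108).

2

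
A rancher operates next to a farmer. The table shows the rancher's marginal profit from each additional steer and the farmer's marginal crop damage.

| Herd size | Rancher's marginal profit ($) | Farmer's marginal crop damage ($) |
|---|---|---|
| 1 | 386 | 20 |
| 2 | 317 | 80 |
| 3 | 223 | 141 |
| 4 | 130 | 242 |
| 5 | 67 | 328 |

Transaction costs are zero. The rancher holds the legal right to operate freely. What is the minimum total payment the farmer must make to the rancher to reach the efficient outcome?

Left alone the rancher would choose level 5 (marginal profit stays positive).
Efficient level: k* = 3 (marginal profit ≥ marginal crop damage through 3).
The farmer must at least cover the rancher's forgone profit from cutting 5→3: 130 + 67 = 197.

$197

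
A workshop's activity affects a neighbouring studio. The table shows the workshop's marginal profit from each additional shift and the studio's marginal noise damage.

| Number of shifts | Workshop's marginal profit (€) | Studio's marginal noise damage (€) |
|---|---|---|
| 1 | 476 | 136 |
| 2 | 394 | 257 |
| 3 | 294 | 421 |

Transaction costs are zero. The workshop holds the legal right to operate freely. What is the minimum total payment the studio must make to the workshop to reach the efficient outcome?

€294

Left alone the workshop would choose level 3 (marginal profit stays positive).
Efficient level: k* = 2 (marginal profit ≥ marginal noise damage through 2).
The studio must at least cover the workshop's forgone profit from cutting 3→2: 294 = 294.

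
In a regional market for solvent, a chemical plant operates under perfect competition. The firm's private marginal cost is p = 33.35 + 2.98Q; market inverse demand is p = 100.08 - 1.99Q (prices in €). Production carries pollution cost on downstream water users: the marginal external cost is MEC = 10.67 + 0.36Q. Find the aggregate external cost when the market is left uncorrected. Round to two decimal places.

€175.71

Market equilibrium (private): 33.35 + 2.98Q = 100.08 - 1.99Q → Q_m = 13.4266.
Total external cost = ∫₀^{Q_m} (10.67 + 0.36Q) dQ = 10.67×13.4266 + ½×0.36×13.4266² = 175.7111.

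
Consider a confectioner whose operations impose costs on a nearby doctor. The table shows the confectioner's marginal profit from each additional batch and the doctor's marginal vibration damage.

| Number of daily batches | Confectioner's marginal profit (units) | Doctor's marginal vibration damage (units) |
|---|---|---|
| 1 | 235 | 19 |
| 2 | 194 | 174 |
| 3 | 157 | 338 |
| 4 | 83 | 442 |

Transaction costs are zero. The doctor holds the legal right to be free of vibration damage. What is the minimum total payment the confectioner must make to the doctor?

193

Efficient level: marginal profit ≥ marginal vibration damage through level 2, so k* = 2.
With the doctor holding the right, the confectioner must at least compensate total damage at k*: 19 + 174 = 193.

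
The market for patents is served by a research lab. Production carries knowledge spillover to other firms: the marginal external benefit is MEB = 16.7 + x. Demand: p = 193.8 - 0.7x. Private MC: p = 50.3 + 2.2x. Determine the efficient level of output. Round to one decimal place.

Social marginal cost = private MC − MEB = 33.6 + 1.2x.
Set SMC = demand: 33.6 + 1.2x = 193.8 - 0.7x → x* = 84.3158.

x* = 84.3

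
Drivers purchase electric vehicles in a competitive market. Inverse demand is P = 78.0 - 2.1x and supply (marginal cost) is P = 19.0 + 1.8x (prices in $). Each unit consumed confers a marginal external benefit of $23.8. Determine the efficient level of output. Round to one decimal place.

x* = 21.2

Social marginal benefit = demand + MEB = 101.8 - 2.1x.
Set SMB = MC: 101.8 - 2.1x = 19.0 + 1.8x → x* = 21.2308.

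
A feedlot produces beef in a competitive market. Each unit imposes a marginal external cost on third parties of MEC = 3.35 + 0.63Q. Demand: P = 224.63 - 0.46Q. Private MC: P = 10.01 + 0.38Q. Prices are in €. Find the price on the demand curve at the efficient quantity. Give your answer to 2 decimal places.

Social marginal cost = private MC + MEC = 13.36 + 1.01Q.
Set SMC = demand: 13.36 + 1.01Q = 224.63 - 0.46Q → Q* = 143.7211.
Consumer price on the demand curve at Q*: 224.63 − 0.46×143.7211 = 158.5183.

P = €158.52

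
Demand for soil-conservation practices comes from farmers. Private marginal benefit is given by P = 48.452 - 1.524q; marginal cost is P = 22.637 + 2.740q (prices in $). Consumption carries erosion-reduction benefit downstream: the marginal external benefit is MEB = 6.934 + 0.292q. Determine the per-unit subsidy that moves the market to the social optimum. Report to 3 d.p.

Social marginal benefit = demand + MEB = 55.386 - 1.232q.
Set SMB = MC: 55.386 - 1.232q = 22.637 + 2.740q → q* = 8.2450.
The Pigouvian subsidy equals MEB at q*: 6.934 + 0.292×8.2450 = 9.3415.

subsidy = $9.342 per unit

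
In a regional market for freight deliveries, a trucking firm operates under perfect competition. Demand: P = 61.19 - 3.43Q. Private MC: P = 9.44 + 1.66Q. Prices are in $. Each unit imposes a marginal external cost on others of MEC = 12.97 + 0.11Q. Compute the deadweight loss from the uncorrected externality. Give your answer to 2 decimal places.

DWL = $19.08

Market equilibrium (private): 9.44 + 1.66Q = 61.19 - 3.43Q → Q_m = 10.1670.
Social marginal cost = private MC + MEC = 22.41 + 1.77Q.
Set SMC = demand: 22.41 + 1.77Q = 61.19 - 3.43Q → Q* = 7.4577.
Height of the DWL triangle at Q_m is SMC(Q_m) − demand(Q_m) = MEC(Q_m) = 14.0884.
DWL = ½ × 2.7093 × 14.0884 = 19.0849.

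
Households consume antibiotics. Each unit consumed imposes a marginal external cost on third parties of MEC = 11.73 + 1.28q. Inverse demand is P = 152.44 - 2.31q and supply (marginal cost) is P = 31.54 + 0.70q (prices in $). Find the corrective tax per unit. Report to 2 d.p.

tax = $44.30 per unit

Social marginal benefit = demand − MEC = 140.71 - 3.59q.
Set SMB = MC: 140.71 - 3.59q = 31.54 + 0.70q → q* = 25.4476.
The Pigouvian tax equals MEC at q*: 11.73 + 1.28×25.4476 = 44.3029.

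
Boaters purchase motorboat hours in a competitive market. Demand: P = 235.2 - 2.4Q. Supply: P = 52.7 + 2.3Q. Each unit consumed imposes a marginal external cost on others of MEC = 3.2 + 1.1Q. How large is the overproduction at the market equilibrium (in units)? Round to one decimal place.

Market equilibrium (private): 52.7 + 2.3Q = 235.2 - 2.4Q → Q_m = 38.8298.
Social marginal benefit = demand − MEC = 232.0 - 3.5Q.
Set SMB = MC: 232.0 - 3.5Q = 52.7 + 2.3Q → Q* = 30.9138.
Gap = |38.8298 − 30.9138| = 7.9160.

7.9 units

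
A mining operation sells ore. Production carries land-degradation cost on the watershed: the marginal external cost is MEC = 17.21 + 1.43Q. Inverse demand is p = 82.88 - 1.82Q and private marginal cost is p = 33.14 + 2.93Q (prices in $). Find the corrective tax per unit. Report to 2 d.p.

Social marginal cost = private MC + MEC = 50.35 + 4.36Q.
Set SMC = demand: 50.35 + 4.36Q = 82.88 - 1.82Q → Q* = 5.2638.
The Pigouvian tax equals MEC at Q*: 17.21 + 1.43×5.2638 = 24.7372.

tax = $24.74 per unit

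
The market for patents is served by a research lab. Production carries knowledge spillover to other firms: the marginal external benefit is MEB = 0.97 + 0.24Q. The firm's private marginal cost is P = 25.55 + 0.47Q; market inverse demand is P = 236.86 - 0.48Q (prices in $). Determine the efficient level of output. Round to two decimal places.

Social marginal cost = private MC − MEB = 24.58 + 0.23Q.
Set SMC = demand: 24.58 + 0.23Q = 236.86 - 0.48Q → Q* = 298.9859.

Q* = 298.99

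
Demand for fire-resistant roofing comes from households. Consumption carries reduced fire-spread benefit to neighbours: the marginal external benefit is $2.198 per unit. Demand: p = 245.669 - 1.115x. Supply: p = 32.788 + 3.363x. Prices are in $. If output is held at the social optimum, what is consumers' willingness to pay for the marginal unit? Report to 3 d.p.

P = $192.115

Social marginal benefit = demand + MEB = 247.867 - 1.115x.
Set SMB = MC: 247.867 - 1.115x = 32.788 + 3.363x → x* = 48.0301.
Consumer price on the demand curve at x*: 245.669 − 1.115×48.0301 = 192.1154.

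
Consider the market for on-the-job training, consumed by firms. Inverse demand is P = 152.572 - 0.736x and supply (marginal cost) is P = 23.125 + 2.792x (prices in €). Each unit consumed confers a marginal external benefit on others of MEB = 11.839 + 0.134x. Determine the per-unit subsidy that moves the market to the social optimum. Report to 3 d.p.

subsidy = €17.417 per unit

Social marginal benefit = demand + MEB = 164.411 - 0.602x.
Set SMB = MC: 164.411 - 0.602x = 23.125 + 2.792x → x* = 41.6282.
The Pigouvian subsidy equals MEB at x*: 11.839 + 0.134×41.6282 = 17.4172.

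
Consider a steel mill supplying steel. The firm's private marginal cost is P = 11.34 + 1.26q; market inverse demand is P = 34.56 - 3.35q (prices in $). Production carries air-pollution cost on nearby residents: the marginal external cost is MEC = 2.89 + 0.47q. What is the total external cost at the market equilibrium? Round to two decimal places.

$20.52

Market equilibrium (private): 11.34 + 1.26q = 34.56 - 3.35q → q_m = 5.0369.
Total external cost = ∫₀^{q_m} (2.89 + 0.47q) dq = 2.89×5.0369 + ½×0.47×5.0369² = 20.5187.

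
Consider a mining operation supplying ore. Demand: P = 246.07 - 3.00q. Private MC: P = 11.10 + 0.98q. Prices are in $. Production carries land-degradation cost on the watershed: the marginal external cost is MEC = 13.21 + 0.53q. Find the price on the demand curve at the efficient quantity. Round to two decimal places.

Social marginal cost = private MC + MEC = 24.31 + 1.51q.
Set SMC = demand: 24.31 + 1.51q = 246.07 - 3.00q → q* = 49.1707.
Consumer price on the demand curve at q*: 246.07 − 3.00×49.1707 = 98.5579.

P = $98.56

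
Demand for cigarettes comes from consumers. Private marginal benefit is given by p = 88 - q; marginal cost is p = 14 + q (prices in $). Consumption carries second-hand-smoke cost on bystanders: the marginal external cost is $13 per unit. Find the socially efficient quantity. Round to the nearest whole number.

Social marginal benefit = demand − MEC = 75 - q.
Set SMB = MC: 75 - q = 14 + q → q* = 30.5000.

q* = 31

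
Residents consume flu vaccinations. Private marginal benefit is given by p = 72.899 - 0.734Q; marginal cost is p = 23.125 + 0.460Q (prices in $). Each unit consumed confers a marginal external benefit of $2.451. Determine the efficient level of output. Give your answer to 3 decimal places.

Q* = 43.740

Social marginal benefit = demand + MEB = 75.350 - 0.734Q.
Set SMB = MC: 75.350 - 0.734Q = 23.125 + 0.460Q → Q* = 43.7395.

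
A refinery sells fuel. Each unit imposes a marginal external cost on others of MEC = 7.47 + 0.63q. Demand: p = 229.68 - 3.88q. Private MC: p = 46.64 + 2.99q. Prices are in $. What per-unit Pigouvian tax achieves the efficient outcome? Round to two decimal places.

Social marginal cost = private MC + MEC = 54.11 + 3.62q.
Set SMC = demand: 54.11 + 3.62q = 229.68 - 3.88q → q* = 23.4093.
The Pigouvian tax equals MEC at q*: 7.47 + 0.63×23.4093 = 22.2179.

tax = $22.22 per unit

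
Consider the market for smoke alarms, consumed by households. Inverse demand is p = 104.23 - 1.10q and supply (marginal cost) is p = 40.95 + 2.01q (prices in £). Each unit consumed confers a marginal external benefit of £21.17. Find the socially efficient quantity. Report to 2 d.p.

q* = 27.15

Social marginal benefit = demand + MEB = 125.40 - 1.10q.
Set SMB = MC: 125.40 - 1.10q = 40.95 + 2.01q → q* = 27.1543.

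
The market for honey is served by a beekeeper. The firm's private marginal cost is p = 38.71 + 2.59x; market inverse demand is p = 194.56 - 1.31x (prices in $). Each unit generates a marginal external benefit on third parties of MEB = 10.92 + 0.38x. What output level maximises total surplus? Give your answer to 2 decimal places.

Social marginal cost = private MC − MEB = 27.79 + 2.21x.
Set SMC = demand: 27.79 + 2.21x = 194.56 - 1.31x → x* = 47.3778.

x* = 47.38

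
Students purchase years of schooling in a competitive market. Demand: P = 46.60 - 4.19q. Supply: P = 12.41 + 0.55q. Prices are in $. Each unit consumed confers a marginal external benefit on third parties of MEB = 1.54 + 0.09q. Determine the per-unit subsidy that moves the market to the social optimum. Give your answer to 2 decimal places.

Social marginal benefit = demand + MEB = 48.14 - 4.10q.
Set SMB = MC: 48.14 - 4.10q = 12.41 + 0.55q → q* = 7.6839.
The Pigouvian subsidy equals MEB at q*: 1.54 + 0.09×7.6839 = 2.2316.

subsidy = $2.23 per unit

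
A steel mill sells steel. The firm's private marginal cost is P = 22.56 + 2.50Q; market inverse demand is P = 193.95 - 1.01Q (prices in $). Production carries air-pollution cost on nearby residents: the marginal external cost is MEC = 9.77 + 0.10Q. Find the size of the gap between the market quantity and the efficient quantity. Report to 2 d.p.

4.06 units

Market equilibrium (private): 22.56 + 2.50Q = 193.95 - 1.01Q → Q_m = 48.8291.
Social marginal cost = private MC + MEC = 32.33 + 2.60Q.
Set SMC = demand: 32.33 + 2.60Q = 193.95 - 1.01Q → Q* = 44.7701.
Gap = |48.8291 − 44.7701| = 4.0590.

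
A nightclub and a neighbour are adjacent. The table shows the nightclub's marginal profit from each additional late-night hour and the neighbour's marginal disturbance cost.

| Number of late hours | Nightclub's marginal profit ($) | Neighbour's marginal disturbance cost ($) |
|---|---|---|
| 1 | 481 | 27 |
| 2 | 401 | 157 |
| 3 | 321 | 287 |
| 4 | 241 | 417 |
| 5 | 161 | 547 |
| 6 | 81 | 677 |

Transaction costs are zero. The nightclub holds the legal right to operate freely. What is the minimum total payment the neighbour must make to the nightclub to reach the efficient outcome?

Left alone the nightclub would choose level 6 (marginal profit stays positive).
Efficient level: k* = 3 (marginal profit ≥ marginal disturbance cost through 3).
The neighbour must at least cover the nightclub's forgone profit from cutting 6→3: 241 + 161 + 81 = 483.

$483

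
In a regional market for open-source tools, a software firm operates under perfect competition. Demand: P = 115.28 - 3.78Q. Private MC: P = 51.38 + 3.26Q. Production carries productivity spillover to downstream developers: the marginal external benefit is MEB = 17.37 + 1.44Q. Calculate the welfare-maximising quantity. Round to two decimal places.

Q* = 14.51

Social marginal cost = private MC − MEB = 34.01 + 1.82Q.
Set SMC = demand: 34.01 + 1.82Q = 115.28 - 3.78Q → Q* = 14.5125.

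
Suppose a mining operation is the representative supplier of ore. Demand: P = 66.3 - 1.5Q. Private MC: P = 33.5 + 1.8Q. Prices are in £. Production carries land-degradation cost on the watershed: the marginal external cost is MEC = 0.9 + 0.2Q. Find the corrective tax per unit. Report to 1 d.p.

tax = £2.7 per unit

Social marginal cost = private MC + MEC = 34.4 + 2.0Q.
Set SMC = demand: 34.4 + 2.0Q = 66.3 - 1.5Q → Q* = 9.1143.
The Pigouvian tax equals MEC at Q*: 0.9 + 0.2×9.1143 = 2.7229.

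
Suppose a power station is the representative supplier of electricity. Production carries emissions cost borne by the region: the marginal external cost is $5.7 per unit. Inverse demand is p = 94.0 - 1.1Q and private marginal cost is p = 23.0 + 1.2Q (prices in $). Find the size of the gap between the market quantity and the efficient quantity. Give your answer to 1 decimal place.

2.5 units

Market equilibrium (private): 23.0 + 1.2Q = 94.0 - 1.1Q → Q_m = 30.8696.
Social marginal cost = private MC + MEC = 28.7 + 1.2Q.
Set SMC = demand: 28.7 + 1.2Q = 94.0 - 1.1Q → Q* = 28.3913.
Gap = |30.8696 − 28.3913| = 2.4783.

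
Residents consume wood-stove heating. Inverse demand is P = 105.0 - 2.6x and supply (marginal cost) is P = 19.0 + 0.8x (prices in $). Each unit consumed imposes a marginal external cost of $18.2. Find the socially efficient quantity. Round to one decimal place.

Social marginal benefit = demand − MEC = 86.8 - 2.6x.
Set SMB = MC: 86.8 - 2.6x = 19.0 + 0.8x → x* = 19.9412.

x* = 19.9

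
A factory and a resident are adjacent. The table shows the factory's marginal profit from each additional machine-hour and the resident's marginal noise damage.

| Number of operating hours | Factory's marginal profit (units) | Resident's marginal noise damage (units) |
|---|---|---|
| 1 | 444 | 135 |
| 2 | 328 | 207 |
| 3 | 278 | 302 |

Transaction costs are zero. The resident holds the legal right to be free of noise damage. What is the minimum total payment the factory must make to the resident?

Efficient level: marginal profit ≥ marginal noise damage through level 2, so k* = 2.
With the resident holding the right, the factory must at least compensate total damage at k*: 135 + 207 = 342.

342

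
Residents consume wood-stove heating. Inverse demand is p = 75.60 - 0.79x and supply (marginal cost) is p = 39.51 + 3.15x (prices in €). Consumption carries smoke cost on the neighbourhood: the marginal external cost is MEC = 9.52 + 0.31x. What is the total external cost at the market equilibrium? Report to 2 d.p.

€100.21

Market equilibrium (private): 39.51 + 3.15x = 75.60 - 0.79x → x_m = 9.1599.
Total external cost = ∫₀^{x_m} (9.52 + 0.31x) dx = 9.52×9.1599 + ½×0.31×9.1599² = 100.2073.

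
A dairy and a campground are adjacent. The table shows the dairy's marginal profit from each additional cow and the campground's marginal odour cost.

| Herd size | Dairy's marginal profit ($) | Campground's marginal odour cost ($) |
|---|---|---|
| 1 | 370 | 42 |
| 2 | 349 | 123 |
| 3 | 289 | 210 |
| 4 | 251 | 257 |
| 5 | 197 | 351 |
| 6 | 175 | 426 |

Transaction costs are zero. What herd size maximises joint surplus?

3

Bargaining reaches the level where marginal profit last exceeds marginal odour cost.
That holds through level 3 (289 ≥ 210) but not at 4 (251 < 257).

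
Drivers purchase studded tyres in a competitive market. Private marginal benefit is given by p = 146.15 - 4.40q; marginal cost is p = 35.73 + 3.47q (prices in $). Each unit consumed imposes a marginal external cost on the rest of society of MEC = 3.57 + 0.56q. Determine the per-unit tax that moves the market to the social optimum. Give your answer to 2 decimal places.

Social marginal benefit = demand − MEC = 142.58 - 4.96q.
Set SMB = MC: 142.58 - 4.96q = 35.73 + 3.47q → q* = 12.6750.
The Pigouvian tax equals MEC at q*: 3.57 + 0.56×12.6750 = 10.6680.

tax = $10.67 per unit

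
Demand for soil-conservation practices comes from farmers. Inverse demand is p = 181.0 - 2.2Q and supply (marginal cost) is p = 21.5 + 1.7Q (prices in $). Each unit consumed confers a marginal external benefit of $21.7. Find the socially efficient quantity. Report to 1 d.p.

Q* = 46.5

Social marginal benefit = demand + MEB = 202.7 - 2.2Q.
Set SMB = MC: 202.7 - 2.2Q = 21.5 + 1.7Q → Q* = 46.4615.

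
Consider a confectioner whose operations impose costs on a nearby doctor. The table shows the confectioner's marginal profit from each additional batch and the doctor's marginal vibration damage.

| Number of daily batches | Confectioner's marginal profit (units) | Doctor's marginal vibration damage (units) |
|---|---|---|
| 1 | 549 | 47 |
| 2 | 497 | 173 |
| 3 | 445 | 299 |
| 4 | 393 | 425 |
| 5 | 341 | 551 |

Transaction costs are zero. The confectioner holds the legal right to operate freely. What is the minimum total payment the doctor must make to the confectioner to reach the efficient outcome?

Left alone the confectioner would choose level 5 (marginal profit stays positive).
Efficient level: k* = 3 (marginal profit ≥ marginal vibration damage through 3).
The doctor must at least cover the confectioner's forgone profit from cutting 5→3: 393 + 341 = 734.

734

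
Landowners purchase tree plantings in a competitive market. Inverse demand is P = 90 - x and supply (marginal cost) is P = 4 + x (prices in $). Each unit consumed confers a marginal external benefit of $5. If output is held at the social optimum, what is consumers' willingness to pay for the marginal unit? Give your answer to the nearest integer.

P = $45

Social marginal benefit = demand + MEB = 95 - x.
Set SMB = MC: 95 - x = 4 + x → x* = 45.5000.
Consumer price on the demand curve at x*: 90 − 1×45.5000 = 44.5000.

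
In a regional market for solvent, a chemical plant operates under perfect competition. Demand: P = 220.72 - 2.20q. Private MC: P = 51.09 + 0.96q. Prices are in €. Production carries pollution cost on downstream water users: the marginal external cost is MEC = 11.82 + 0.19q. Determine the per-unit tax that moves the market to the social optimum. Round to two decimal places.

tax = €20.77 per unit

Social marginal cost = private MC + MEC = 62.91 + 1.15q.
Set SMC = demand: 62.91 + 1.15q = 220.72 - 2.20q → q* = 47.1075.
The Pigouvian tax equals MEC at q*: 11.82 + 0.19×47.1075 = 20.7704.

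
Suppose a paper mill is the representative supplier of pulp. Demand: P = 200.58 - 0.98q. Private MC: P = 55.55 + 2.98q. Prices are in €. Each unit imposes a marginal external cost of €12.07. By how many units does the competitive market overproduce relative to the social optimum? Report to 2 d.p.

Market equilibrium (private): 55.55 + 2.98q = 200.58 - 0.98q → q_m = 36.6237.
Social marginal cost = private MC + MEC = 67.62 + 2.98q.
Set SMC = demand: 67.62 + 2.98q = 200.58 - 0.98q → q* = 33.5758.
Gap = |36.6237 − 33.5758| = 3.0479.

3.05 units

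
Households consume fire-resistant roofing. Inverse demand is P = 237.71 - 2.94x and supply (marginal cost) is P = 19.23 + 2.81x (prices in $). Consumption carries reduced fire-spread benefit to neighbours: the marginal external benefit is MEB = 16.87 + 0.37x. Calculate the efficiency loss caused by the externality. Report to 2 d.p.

DWL = $88.90

Market equilibrium (private): 19.23 + 2.81x = 237.71 - 2.94x → x_m = 37.9965.
Social marginal benefit = demand + MEB = 254.58 - 2.57x.
Set SMB = MC: 254.58 - 2.57x = 19.23 + 2.81x → x* = 43.7454.
The loss is the area between SMB and MC from x* to x_m; with linear curves that's a triangle of height MEB(x_m).
DWL = ½ × 5.7489 × 30.9287 = 88.9030.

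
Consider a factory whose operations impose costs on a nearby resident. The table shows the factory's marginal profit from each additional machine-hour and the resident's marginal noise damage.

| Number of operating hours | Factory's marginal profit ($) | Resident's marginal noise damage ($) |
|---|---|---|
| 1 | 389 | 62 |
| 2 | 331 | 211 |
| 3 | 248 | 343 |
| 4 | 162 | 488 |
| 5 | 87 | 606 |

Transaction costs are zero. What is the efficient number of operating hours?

2

Bargaining reaches the level where marginal profit last exceeds marginal noise damage.
That holds through level 2 (331 ≥ 211) but not at 3 (248 < 343).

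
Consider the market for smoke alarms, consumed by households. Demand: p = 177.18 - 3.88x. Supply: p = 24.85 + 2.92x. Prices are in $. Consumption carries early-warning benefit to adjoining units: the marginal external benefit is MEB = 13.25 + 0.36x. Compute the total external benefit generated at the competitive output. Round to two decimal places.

$387.15

Market equilibrium (private): 24.85 + 2.92x = 177.18 - 3.88x → x_m = 22.4015.
Total external benefit = ∫₀^{x_m} (13.25 + 0.36x) dx = 13.25×22.4015 + ½×0.36×22.4015² = 387.1488.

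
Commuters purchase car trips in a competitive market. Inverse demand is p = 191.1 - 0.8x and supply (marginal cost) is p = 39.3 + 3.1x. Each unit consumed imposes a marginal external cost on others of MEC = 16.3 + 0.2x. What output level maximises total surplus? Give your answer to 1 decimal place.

x* = 33.0

Social marginal benefit = demand − MEC = 174.8 - x.
Set SMB = MC: 174.8 - x = 39.3 + 3.1x → x* = 33.0488.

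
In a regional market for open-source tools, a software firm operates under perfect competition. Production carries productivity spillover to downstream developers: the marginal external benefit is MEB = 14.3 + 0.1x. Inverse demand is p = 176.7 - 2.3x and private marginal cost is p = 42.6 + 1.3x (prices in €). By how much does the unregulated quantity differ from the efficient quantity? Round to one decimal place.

5.2 units

Market equilibrium (private): 42.6 + 1.3x = 176.7 - 2.3x → x_m = 37.2500.
Social marginal cost = private MC − MEB = 28.3 + 1.2x.
Set SMC = demand: 28.3 + 1.2x = 176.7 - 2.3x → x* = 42.4000.
Gap = |37.2500 − 42.4000| = 5.1500.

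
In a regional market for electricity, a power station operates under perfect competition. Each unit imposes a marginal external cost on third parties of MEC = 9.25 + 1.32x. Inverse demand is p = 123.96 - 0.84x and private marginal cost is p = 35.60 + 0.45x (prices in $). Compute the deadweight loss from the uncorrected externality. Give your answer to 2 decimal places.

DWL = $1902.89

Market equilibrium (private): 35.60 + 0.45x = 123.96 - 0.84x → x_m = 68.4961.
Social marginal cost = private MC + MEC = 44.85 + 1.77x.
Set SMC = demand: 44.85 + 1.77x = 123.96 - 0.84x → x* = 30.3103.
The welfare-loss triangle has base |x_m − x*| and height MEC(x_m) (the vertical gap between SMC and demand is zero at x* and MEC at x_m).
DWL = ½ × 38.1858 × 99.6649 = 1902.8920.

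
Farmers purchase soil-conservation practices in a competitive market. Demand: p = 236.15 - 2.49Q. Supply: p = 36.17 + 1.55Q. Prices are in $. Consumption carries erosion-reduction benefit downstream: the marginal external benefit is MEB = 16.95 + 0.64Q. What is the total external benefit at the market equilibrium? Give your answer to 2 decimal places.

$1623.11

Market equilibrium (private): 36.17 + 1.55Q = 236.15 - 2.49Q → Q_m = 49.5000.
Total external benefit = ∫₀^{Q_m} (16.95 + 0.64Q) dQ = 16.95×49.5000 + ½×0.64×49.5000² = 1623.1050.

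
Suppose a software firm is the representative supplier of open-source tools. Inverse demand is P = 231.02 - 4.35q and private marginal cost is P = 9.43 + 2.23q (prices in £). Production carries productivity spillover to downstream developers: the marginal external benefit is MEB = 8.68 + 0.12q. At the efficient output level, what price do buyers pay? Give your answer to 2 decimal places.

P = £75.96

Social marginal cost = private MC − MEB = 0.75 + 2.11q.
Set SMC = demand: 0.75 + 2.11q = 231.02 - 4.35q → q* = 35.6455.
Consumer price on the demand curve at q*: 231.02 − 4.35×35.6455 = 75.9621.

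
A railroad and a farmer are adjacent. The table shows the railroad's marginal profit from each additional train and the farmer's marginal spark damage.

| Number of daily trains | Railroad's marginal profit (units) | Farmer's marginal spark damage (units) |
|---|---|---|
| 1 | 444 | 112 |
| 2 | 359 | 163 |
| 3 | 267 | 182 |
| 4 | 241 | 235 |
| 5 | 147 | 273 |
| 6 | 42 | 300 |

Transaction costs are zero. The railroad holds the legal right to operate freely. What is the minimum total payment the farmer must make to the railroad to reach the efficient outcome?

189

Left alone the railroad would choose level 6 (marginal profit stays positive).
Efficient level: k* = 4 (marginal profit ≥ marginal spark damage through 4).
The farmer must at least cover the railroad's forgone profit from cutting 6→4: 147 + 42 = 189.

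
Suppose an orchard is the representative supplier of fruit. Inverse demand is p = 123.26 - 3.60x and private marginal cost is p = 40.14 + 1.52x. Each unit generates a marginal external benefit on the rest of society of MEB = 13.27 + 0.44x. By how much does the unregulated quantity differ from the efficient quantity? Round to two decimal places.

4.36 units

Market equilibrium (private): 40.14 + 1.52x = 123.26 - 3.60x → x_m = 16.2344.
Social marginal cost = private MC − MEB = 26.87 + 1.08x.
Set SMC = demand: 26.87 + 1.08x = 123.26 - 3.60x → x* = 20.5962.
Gap = |16.2344 − 20.5962| = 4.3618.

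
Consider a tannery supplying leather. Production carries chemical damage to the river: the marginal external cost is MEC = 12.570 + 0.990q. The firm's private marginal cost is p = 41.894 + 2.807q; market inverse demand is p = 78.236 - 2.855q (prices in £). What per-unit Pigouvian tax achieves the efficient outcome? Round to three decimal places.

tax = £16.108 per unit

Social marginal cost = private MC + MEC = 54.464 + 3.797q.
Set SMC = demand: 54.464 + 3.797q = 78.236 - 2.855q → q* = 3.5737.
The Pigouvian tax equals MEC at q*: 12.570 + 0.990×3.5737 = 16.1080.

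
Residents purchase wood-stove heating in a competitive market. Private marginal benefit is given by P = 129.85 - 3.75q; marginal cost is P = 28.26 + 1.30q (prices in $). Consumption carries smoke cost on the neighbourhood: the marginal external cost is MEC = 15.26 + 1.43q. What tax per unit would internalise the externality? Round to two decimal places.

Social marginal benefit = demand − MEC = 114.59 - 5.18q.
Set SMB = MC: 114.59 - 5.18q = 28.26 + 1.30q → q* = 13.3225.
The Pigouvian tax equals MEC at q*: 15.26 + 1.43×13.3225 = 34.3112.

tax = $34.31 per unit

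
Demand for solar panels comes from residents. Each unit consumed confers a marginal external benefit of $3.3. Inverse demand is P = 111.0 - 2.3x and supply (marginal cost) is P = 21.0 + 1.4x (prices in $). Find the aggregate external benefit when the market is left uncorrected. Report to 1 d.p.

$80.3

Market equilibrium (private): 21.0 + 1.4x = 111.0 - 2.3x → x_m = 24.3243.
Total external benefit = MEB × x_m = 3.3 × 24.3243 = 80.2702.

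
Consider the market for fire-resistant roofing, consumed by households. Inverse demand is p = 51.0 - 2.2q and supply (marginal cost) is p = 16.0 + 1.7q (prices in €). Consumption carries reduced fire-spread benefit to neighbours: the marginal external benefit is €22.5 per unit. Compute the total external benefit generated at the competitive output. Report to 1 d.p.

Market equilibrium (private): 16.0 + 1.7q = 51.0 - 2.2q → q_m = 8.9744.
Total external benefit = MEB × q_m = 22.5 × 8.9744 = 201.9240.

€201.9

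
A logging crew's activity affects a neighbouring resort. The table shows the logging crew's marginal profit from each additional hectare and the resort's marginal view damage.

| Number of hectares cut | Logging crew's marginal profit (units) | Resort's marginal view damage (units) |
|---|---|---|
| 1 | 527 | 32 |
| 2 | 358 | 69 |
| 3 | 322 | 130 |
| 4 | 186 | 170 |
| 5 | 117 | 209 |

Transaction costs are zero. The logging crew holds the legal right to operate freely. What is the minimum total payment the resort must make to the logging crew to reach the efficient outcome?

117

Left alone the logging crew would choose level 5 (marginal profit stays positive).
Efficient level: k* = 4 (marginal profit ≥ marginal view damage through 4).
The resort must at least cover the logging crew's forgone profit from cutting 5→4: 117 = 117.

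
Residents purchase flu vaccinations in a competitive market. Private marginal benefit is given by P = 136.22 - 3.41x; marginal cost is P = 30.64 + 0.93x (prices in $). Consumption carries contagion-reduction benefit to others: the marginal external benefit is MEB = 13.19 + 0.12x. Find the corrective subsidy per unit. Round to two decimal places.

Social marginal benefit = demand + MEB = 149.41 - 3.29x.
Set SMB = MC: 149.41 - 3.29x = 30.64 + 0.93x → x* = 28.1445.
The Pigouvian subsidy equals MEB at x*: 13.19 + 0.12×28.1445 = 16.5673.

subsidy = $16.57 per unit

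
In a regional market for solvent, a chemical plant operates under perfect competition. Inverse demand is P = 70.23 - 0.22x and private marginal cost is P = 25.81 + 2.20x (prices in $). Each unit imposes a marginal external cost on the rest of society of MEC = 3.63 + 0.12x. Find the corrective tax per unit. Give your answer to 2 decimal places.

tax = $5.56 per unit

Social marginal cost = private MC + MEC = 29.44 + 2.32x.
Set SMC = demand: 29.44 + 2.32x = 70.23 - 0.22x → x* = 16.0591.
The Pigouvian tax equals MEC at x*: 3.63 + 0.12×16.0591 = 5.5571.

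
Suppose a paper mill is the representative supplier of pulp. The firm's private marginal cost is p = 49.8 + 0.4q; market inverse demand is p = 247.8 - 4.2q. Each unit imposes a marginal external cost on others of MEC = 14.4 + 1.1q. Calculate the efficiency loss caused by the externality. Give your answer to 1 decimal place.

DWL = 334.5

Market equilibrium (private): 49.8 + 0.4q = 247.8 - 4.2q → q_m = 43.0435.
Social marginal cost = private MC + MEC = 64.2 + 1.5q.
Set SMC = demand: 64.2 + 1.5q = 247.8 - 4.2q → q* = 32.2105.
Between q* and q_m the wedge SMC − demand runs linearly from 0 to MEC(q_m), so the loss is a triangle.
DWL = ½ × 10.8330 × 61.7478 = 334.4570.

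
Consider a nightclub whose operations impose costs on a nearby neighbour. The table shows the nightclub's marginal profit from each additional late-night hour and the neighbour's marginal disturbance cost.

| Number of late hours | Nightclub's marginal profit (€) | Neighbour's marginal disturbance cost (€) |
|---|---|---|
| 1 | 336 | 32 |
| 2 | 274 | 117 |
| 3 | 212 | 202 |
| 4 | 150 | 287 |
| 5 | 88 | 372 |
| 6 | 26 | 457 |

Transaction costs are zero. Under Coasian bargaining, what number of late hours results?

Bargaining reaches the level where marginal profit last exceeds marginal disturbance cost.
That holds through level 3 (212 ≥ 202) but not at 4 (150 < 287).

3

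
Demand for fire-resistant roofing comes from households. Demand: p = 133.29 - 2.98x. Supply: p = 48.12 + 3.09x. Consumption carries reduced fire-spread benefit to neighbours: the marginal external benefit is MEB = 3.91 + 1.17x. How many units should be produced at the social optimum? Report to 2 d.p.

x* = 18.18

Social marginal benefit = demand + MEB = 137.20 - 1.81x.
Set SMB = MC: 137.20 - 1.81x = 48.12 + 3.09x → x* = 18.1796.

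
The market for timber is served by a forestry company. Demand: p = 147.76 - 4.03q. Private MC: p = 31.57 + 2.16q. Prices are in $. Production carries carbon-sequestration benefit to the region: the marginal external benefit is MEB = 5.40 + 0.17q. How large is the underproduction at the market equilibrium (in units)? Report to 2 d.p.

Market equilibrium (private): 31.57 + 2.16q = 147.76 - 4.03q → q_m = 18.7706.
Social marginal cost = private MC − MEB = 26.17 + 1.99q.
Set SMC = demand: 26.17 + 1.99q = 147.76 - 4.03q → q* = 20.1977.
Gap = |18.7706 − 20.1977| = 1.4271.

1.43 units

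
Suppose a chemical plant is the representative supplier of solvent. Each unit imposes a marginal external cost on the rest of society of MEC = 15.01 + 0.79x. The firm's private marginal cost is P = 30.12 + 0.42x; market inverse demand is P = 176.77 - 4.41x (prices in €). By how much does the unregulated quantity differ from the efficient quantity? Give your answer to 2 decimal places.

6.94 units

Market equilibrium (private): 30.12 + 0.42x = 176.77 - 4.41x → x_m = 30.3623.
Social marginal cost = private MC + MEC = 45.13 + 1.21x.
Set SMC = demand: 45.13 + 1.21x = 176.77 - 4.41x → x* = 23.4235.
Gap = |30.3623 − 23.4235| = 6.9388.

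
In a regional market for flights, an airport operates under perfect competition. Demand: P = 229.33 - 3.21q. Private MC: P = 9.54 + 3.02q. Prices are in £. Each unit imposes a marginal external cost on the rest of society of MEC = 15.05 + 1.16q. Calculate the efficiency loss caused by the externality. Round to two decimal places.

Market equilibrium (private): 9.54 + 3.02q = 229.33 - 3.21q → q_m = 35.2793.
Social marginal cost = private MC + MEC = 24.59 + 4.18q.
Set SMC = demand: 24.59 + 4.18q = 229.33 - 3.21q → q* = 27.7050.
The loss is the area between SMC and demand from q* to q_m; with linear curves that's a triangle of height MEC(q_m).
DWL = ½ × 7.5743 × 55.9740 = 211.9819.

DWL = £211.98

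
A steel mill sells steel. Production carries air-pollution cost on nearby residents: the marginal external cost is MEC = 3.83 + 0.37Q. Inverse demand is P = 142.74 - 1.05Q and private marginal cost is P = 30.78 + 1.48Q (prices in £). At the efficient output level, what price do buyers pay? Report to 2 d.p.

P = £103.59

Social marginal cost = private MC + MEC = 34.61 + 1.85Q.
Set SMC = demand: 34.61 + 1.85Q = 142.74 - 1.05Q → Q* = 37.2862.
Consumer price on the demand curve at Q*: 142.74 − 1.05×37.2862 = 103.5895.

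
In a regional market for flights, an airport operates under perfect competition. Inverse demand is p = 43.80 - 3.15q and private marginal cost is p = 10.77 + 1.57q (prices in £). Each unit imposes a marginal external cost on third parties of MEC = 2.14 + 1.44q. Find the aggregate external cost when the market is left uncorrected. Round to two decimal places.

Market equilibrium (private): 10.77 + 1.57q = 43.80 - 3.15q → q_m = 6.9979.
Total external cost = ∫₀^{q_m} (2.14 + 1.44q) dq = 2.14×6.9979 + ½×1.44×6.9979² = 50.2343.

£50.23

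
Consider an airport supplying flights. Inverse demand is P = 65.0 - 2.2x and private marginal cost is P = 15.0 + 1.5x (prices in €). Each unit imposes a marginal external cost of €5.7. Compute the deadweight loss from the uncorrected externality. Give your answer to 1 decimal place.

Market equilibrium (private): 15.0 + 1.5x = 65.0 - 2.2x → x_m = 13.5135.
Social marginal cost = private MC + MEC = 20.7 + 1.5x.
Set SMC = demand: 20.7 + 1.5x = 65.0 - 2.2x → x* = 11.9730.
The loss is the area between SMC and demand from x* to x_m; with linear curves that's a triangle of height MEC(x_m).
DWL = ½ × 1.5405 × 5.7000 = 4.3904.

DWL = €4.4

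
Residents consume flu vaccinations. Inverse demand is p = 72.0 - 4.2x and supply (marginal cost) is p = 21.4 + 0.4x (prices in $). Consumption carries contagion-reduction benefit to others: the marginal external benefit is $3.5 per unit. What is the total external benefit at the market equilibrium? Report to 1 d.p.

$38.5

Market equilibrium (private): 21.4 + 0.4x = 72.0 - 4.2x → x_m = 11.0000.
Total external benefit = MEB × x_m = 3.5 × 11.0000 = 38.5000.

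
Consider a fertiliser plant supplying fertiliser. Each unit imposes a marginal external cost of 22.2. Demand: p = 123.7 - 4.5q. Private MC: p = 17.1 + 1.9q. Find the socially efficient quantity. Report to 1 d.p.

q* = 13.2

Social marginal cost = private MC + MEC = 39.3 + 1.9q.
Set SMC = demand: 39.3 + 1.9q = 123.7 - 4.5q → q* = 13.1875.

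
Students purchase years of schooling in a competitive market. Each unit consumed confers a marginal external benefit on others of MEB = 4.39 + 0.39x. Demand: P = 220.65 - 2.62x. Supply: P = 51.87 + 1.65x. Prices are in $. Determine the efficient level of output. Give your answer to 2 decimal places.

Social marginal benefit = demand + MEB = 225.04 - 2.23x.
Set SMB = MC: 225.04 - 2.23x = 51.87 + 1.65x → x* = 44.6314.

x* = 44.63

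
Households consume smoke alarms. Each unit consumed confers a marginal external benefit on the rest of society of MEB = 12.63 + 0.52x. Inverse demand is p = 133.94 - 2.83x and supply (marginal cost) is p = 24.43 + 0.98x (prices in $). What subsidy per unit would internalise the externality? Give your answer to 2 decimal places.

Social marginal benefit = demand + MEB = 146.57 - 2.31x.
Set SMB = MC: 146.57 - 2.31x = 24.43 + 0.98x → x* = 37.1246.
The Pigouvian subsidy equals MEB at x*: 12.63 + 0.52×37.1246 = 31.9348.

subsidy = $31.93 per unit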